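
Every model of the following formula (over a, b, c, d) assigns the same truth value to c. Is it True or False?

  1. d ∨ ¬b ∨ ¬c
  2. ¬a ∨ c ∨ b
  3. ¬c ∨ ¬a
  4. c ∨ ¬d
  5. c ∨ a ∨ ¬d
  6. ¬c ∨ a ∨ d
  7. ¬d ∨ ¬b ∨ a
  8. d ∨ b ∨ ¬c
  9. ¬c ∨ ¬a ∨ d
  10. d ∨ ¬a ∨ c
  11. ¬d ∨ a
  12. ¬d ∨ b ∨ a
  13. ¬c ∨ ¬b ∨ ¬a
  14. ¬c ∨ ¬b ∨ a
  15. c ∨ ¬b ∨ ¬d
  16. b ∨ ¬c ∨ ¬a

False

Suppose c = True.
From the singleton clause (¬a), a = False.
From the singleton clause (d), d = True.
That conflicts with the unit clause (¬d).
So every satisfying assignment has c = False.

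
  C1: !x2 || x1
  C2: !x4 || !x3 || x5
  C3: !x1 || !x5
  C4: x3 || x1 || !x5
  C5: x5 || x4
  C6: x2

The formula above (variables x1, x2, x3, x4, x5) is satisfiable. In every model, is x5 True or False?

False

Suppose x5 = true.
Unit clause (!x1) forces x1 = false.
Unit clause (!x2) forces x2 = false.
But (x2) is also a unit clause — contradiction.
So every satisfying assignment has x5 = False.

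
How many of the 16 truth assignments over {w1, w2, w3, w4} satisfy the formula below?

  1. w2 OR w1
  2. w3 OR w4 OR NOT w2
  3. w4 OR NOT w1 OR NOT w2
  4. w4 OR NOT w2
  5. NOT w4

There are 2^4 = 16 truth assignments over (w1, w2, w3, w4).
Check each against the 5 clauses (columns in the order w1, w2, w3, w4):
  F F F F  ✗ fails (w2 OR w1)
  F F F T  ✗ fails (w2 OR w1)
  F F T F  ✗ fails (w2 OR w1)
  F F T T  ✗ fails (w2 OR w1)
  F T F F  ✗ fails (w3 OR w4 OR NOT w2)
  F T F T  ✗ fails (NOT w4)
  F T T F  ✗ fails (w4 OR NOT w2)
  F T T T  ✗ fails (NOT w4)
  T F F F  ✓ satisfies all
  T F F T  ✗ fails (NOT w4)
  T F T F  ✓ satisfies all
  T F T T  ✗ fails (NOT w4)
  T T F F  ✗ fails (w3 OR w4 OR NOT w2)
  T T F T  ✗ fails (NOT w4)
  T T T F  ✗ fails (w4 OR NOT w1 OR NOT w2)
  T T T T  ✗ fails (NOT w4)
2 of the 16 rows are models.

2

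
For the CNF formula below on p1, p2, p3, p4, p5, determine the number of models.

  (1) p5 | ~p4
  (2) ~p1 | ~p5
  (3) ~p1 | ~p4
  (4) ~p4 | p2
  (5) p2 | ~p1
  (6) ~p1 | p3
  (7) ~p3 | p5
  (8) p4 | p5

There are 2^5 = 32 truth assignments over (p1, p2, p3, p4, p5).
Split on p3. With p3 = 1, the clauses containing p3 are satisfied and ~p3 drops from the rest; 3 of the 2^4 = 16 assignments to the other variables satisfy what remains.
With p3 = 0, by the same count on the reduced clause set, 3 assignments work.
Total: 3 + 3 = 6.

6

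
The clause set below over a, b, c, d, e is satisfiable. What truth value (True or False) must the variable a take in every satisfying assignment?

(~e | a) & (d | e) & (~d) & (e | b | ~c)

Suppose a = 0.
The clause (~e) is unit, so e = 0.
The clause (d) is unit, so d = 1.
But (~d) is also a unit clause — contradiction.
So every satisfying assignment has a = True.

True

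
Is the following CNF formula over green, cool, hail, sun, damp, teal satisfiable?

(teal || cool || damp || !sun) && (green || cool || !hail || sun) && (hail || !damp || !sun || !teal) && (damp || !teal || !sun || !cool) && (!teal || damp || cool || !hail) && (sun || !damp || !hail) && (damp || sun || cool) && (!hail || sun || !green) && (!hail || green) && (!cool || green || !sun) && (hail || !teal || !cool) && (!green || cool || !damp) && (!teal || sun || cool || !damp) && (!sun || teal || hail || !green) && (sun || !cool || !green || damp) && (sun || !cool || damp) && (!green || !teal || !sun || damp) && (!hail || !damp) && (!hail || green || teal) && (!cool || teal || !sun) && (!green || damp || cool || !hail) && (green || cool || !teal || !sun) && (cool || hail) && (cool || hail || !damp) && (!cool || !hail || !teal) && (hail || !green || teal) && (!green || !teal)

Yes, satisfiable

Branch on hail: set hail = false.
The clause (cool) is unit, so cool = true.
The clause (!teal) is unit, so teal = false.
The clause (!sun) is unit, so sun = false.
The clause (damp) is unit, so damp = true.
The clause (!green) is unit, so green = false.
This assignment satisfies each clause.
A satisfying assignment: green: false, cool: true, hail: false, sun: false, damp: true, teal: false.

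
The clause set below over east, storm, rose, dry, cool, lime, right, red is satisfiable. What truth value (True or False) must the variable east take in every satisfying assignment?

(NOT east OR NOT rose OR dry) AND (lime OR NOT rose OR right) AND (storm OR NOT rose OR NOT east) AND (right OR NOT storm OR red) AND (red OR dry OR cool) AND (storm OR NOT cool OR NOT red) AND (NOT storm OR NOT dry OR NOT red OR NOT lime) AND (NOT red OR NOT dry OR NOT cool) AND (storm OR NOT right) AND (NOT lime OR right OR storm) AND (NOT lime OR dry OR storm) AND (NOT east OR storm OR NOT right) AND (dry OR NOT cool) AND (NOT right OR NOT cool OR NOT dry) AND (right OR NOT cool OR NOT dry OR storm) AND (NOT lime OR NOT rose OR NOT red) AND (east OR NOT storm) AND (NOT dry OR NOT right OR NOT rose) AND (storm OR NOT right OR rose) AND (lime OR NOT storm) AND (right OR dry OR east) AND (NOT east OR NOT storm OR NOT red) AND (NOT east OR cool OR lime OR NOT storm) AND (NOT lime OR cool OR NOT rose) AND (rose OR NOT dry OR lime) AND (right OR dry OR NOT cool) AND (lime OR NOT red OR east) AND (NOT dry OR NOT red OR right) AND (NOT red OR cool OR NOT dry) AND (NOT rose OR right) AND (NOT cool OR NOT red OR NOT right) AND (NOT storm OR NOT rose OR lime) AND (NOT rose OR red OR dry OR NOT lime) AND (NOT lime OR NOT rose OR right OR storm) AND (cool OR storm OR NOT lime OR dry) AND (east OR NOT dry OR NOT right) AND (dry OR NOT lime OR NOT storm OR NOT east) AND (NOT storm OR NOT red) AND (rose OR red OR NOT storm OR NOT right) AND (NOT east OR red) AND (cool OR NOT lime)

True

Suppose east = false.
Unit clause (NOT storm) forces storm = false.
Unit clause (NOT right) forces right = false.
Unit clause (NOT lime) forces lime = false.
Unit clause (NOT rose) forces rose = false.
Unit clause (dry) forces dry = true.
Now (NOT dry) is unsatisfied and unit — conflict.
So every satisfying assignment has east = True.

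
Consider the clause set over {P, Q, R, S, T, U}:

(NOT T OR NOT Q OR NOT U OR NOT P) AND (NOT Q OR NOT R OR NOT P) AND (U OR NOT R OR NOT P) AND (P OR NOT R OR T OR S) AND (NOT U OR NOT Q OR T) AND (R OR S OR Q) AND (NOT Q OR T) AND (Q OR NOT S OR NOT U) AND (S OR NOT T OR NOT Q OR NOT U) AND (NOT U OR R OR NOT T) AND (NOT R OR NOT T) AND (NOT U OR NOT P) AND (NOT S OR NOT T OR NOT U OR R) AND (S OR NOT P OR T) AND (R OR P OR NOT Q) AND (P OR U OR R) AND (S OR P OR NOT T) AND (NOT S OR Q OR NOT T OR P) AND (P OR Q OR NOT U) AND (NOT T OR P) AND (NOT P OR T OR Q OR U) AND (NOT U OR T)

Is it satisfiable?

Try Q = false.
Try R = true.
(NOT T) alone gives T = false.
(NOT U) alone gives U = false.
(NOT P) alone gives P = false.
(S) alone gives S = true.
Every clause now holds.
A satisfying assignment: P: false,  Q: false,  R: true,  S: true,  T: false,  U: false.

Yes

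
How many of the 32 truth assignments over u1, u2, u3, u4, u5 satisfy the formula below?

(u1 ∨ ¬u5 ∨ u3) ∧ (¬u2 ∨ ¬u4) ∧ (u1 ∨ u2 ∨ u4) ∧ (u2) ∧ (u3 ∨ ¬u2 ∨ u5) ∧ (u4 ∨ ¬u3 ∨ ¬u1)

3

There are 2^5 = 32 truth assignments over (u1, u2, u3, u4, u5).
Split on u2. With u2 = True, the clauses containing u2 are satisfied and ¬u2 drops from the rest; 3 of the 2^4 = 16 assignments to the other variables satisfy what remains.
With u2 = False, by the same count on the reduced clause set, 0 assignments work.
(One model: u1=F, u2=T, u3=T, u4=F, u5=F.)
Total: 3 + 0 = 3.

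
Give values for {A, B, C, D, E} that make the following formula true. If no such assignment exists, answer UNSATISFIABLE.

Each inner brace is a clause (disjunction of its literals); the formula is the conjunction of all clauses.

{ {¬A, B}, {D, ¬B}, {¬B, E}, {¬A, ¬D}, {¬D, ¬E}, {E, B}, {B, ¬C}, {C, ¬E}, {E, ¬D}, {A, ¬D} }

Branch on A: set A = False.
Unit clause (¬D) forces D = False.
Unit clause (¬B) forces B = False.
Unit clause (E) forces E = True.
Unit clause (¬C) forces C = False.
Now (C) is unsatisfied and unit — conflict.
Backtrack on A: now try A = True.
Unit clause (B) forces B = True.
Unit clause (D) forces D = True.
Now (¬D) is unsatisfied and unit — conflict.
Both values of A lead to a conflict.

UNSATISFIABLE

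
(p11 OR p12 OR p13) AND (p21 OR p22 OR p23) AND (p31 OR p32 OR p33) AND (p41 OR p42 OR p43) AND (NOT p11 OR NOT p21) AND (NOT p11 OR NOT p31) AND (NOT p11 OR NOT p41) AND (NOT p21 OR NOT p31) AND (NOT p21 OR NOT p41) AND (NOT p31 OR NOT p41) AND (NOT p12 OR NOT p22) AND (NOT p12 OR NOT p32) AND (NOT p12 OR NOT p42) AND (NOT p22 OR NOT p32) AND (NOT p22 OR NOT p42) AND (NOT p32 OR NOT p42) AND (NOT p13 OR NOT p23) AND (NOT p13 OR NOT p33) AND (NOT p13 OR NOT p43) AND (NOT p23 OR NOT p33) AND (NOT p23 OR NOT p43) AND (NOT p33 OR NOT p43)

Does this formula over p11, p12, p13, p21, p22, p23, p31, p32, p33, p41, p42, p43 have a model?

No

Case p11 = false:
Case p12 = true:
From the singleton clause (NOT p22), p22 = false.
From the singleton clause (NOT p32), p32 = false.
From the singleton clause (NOT p42), p42 = false.
Case p21 = true:
From the singleton clause (NOT p31), p31 = false.
From the singleton clause (p33), p33 = true.
From the singleton clause (NOT p41), p41 = false.
From the singleton clause (p43), p43 = true.
But (NOT p43) is also a unit clause — contradiction.
Backtrack on p21: now try p21 = false.
From the singleton clause (p23), p23 = true.
From the singleton clause (NOT p13), p13 = false.
From the singleton clause (NOT p33), p33 = false.
From the singleton clause (p31), p31 = true.
From the singleton clause (NOT p41), p41 = false.
From the singleton clause (p43), p43 = true.
But (NOT p43) is also a unit clause — contradiction.
Both values of p21 lead to a conflict.
Backtrack on p12: now try p12 = false.
From the singleton clause (p13), p13 = true.
From the singleton clause (NOT p23), p23 = false.
From the singleton clause (NOT p33), p33 = false.
From the singleton clause (NOT p43), p43 = false.
Case p21 = true:
From the singleton clause (NOT p31), p31 = false.
From the singleton clause (p32), p32 = true.
From the singleton clause (NOT p41), p41 = false.
From the singleton clause (p42), p42 = true.
But (NOT p42) is also a unit clause — contradiction.
Backtrack on p21: now try p21 = false.
From the singleton clause (p22), p22 = true.
From the singleton clause (NOT p32), p32 = false.
From the singleton clause (p31), p31 = true.
From the singleton clause (NOT p41), p41 = false.
From the singleton clause (p42), p42 = true.
But (NOT p42) is also a unit clause — contradiction.
Both values of p21 lead to a conflict.
Both values of p12 lead to a conflict.
Backtrack on p11: now try p11 = true.
From the singleton clause (NOT p21), p21 = false.
From the singleton clause (NOT p31), p31 = false.
From the singleton clause (NOT p41), p41 = false.
Case p22 = true:
From the singleton clause (NOT p12), p12 = false.
From the singleton clause (NOT p32), p32 = false.
From the singleton clause (p33), p33 = true.
From the singleton clause (NOT p42), p42 = false.
From the singleton clause (p43), p43 = true.
But (NOT p43) is also a unit clause — contradiction.
Backtrack on p22: now try p22 = false.
From the singleton clause (p23), p23 = true.
From the singleton clause (NOT p13), p13 = false.
From the singleton clause (NOT p33), p33 = false.
From the singleton clause (p32), p32 = true.
From the singleton clause (NOT p12), p12 = false.
From the singleton clause (NOT p42), p42 = false.
From the singleton clause (p43), p43 = true.
But (NOT p43) is also a unit clause — contradiction.
Both values of p22 lead to a conflict.
Both values of p11 lead to a conflict.
No assignment satisfies every clause.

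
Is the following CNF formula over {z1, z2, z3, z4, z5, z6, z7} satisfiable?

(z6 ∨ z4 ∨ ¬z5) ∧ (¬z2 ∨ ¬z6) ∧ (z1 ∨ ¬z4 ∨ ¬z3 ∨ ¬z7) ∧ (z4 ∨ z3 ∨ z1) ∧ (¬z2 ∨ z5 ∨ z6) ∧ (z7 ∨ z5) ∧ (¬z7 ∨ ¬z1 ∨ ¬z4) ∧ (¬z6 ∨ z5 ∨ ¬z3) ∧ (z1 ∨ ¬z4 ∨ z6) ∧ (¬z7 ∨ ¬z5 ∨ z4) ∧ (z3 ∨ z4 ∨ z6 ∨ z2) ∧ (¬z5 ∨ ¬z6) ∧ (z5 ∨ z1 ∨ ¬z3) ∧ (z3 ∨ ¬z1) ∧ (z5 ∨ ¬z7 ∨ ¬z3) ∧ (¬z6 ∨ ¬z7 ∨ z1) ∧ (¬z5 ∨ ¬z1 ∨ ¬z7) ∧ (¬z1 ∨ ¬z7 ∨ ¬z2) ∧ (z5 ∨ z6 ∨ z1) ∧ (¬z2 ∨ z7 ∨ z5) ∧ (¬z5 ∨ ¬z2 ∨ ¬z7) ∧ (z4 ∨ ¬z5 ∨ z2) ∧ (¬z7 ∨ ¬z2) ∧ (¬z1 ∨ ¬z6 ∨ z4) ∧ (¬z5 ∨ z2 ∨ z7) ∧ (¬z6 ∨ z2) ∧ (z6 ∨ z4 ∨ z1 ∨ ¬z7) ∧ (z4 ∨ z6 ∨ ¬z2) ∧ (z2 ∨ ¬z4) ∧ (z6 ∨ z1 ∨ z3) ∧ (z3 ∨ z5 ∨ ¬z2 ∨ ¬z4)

Yes

Suppose z2 = True.
(¬z6) alone gives z6 = False.
(z5) alone gives z5 = True.
(z4) alone gives z4 = True.
(z1) alone gives z1 = True.
(¬z7) alone gives z7 = False.
(z3) alone gives z3 = True.
This assignment satisfies each clause.
A satisfying assignment: z1=True,  z2=True,  z3=True,  z4=True,  z5=True,  z6=False,  z7=False.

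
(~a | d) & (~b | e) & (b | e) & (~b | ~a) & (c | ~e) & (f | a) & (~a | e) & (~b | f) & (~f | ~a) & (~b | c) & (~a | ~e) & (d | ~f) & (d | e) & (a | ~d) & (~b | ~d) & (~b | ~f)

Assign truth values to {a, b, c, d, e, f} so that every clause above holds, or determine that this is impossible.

UNSATISFIABLE

Case a = 0:
Unit clause (f) forces f = 1.
Unit clause (d) forces d = 1.
But (~d) is also a unit clause — contradiction.
So a must be the other value — set a = 1.
Unit clause (d) forces d = 1.
Unit clause (~b) forces b = 0.
Unit clause (e) forces e = 1.
But (~e) is also a unit clause — contradiction.
Neither a = 1 nor a = 0 works.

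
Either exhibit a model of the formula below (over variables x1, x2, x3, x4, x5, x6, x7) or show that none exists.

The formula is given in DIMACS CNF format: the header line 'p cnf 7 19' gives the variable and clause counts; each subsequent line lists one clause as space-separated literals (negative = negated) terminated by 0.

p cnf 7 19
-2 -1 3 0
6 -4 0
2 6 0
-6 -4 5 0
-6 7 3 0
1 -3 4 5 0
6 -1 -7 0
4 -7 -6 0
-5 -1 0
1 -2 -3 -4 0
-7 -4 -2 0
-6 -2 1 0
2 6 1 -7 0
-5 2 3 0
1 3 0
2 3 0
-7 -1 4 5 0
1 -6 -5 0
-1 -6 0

x1 ↦ False; x2 ↦ True; x3 ↦ True; x4 ↦ False; x5 ↦ True; x6 ↦ False; x7 ↦ False

Branch on x6: set x6 = False.
Unit clause (¬x4) forces x4 = False.
Unit clause (x2) forces x2 = True.
Branch on x1: set x1 = False.
Unit clause (x3) forces x3 = True.
Unit clause (x5) forces x5 = True.
All clauses hold; x7 can take either value.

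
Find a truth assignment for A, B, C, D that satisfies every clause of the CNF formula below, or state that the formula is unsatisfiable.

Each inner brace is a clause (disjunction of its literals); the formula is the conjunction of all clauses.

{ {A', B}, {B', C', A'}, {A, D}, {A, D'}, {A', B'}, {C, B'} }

Branch on A: set A = 0.
The clause (D) is unit, so D = 1.
Now (D') is unsatisfied and unit — conflict.
That branch fails; take A = 1 instead.
The clause (B) is unit, so B = 1.
Now (B') is unsatisfied and unit — conflict.
Neither A = 1 nor A = 0 works.

UNSATISFIABLE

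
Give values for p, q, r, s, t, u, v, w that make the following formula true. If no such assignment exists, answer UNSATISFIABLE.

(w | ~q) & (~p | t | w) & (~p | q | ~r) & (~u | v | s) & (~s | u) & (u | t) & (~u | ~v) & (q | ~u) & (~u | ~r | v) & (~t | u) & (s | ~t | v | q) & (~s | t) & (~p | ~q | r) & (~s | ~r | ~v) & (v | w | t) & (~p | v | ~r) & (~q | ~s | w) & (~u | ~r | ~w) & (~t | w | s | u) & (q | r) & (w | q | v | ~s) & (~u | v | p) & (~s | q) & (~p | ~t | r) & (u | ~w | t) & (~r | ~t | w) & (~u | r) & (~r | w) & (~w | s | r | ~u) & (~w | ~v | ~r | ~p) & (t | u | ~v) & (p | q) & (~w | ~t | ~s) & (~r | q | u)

UNSATISFIABLE

Case w = 1:
Case s = 0:
Case u = 0:
The clause (t) is unit, so t = 1.
That conflicts with the unit clause (~t).
Backtrack on u: now try u = 1.
The clause (v) is unit, so v = 1.
That conflicts with the unit clause (~v).
Either choice for u ends in contradiction.
Backtrack on s: now try s = 1.
The clause (u) is unit, so u = 1.
The clause (~v) is unit, so v = 0.
The clause (q) is unit, so q = 1.
The clause (~r) is unit, so r = 0.
That conflicts with the unit clause (r).
Either choice for s ends in contradiction.
Backtrack on w: now try w = 0.
The clause (~q) is unit, so q = 0.
The clause (~u) is unit, so u = 0.
The clause (~s) is unit, so s = 0.
The clause (t) is unit, so t = 1.
That conflicts with the unit clause (~t).
Either choice for w ends in contradiction.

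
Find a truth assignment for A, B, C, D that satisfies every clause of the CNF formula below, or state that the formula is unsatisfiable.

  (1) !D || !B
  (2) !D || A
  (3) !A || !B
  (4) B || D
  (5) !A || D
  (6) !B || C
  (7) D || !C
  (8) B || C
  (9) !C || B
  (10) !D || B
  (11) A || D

UNSATISFIABLE

Case D = false:
From the singleton clause (B), B = true.
From the singleton clause (!A), A = false.
But (A) is also a unit clause — contradiction.
Undo D and try D = true.
From the singleton clause (!B), B = false.
But (B) is also a unit clause — contradiction.
Either choice for D ends in contradiction.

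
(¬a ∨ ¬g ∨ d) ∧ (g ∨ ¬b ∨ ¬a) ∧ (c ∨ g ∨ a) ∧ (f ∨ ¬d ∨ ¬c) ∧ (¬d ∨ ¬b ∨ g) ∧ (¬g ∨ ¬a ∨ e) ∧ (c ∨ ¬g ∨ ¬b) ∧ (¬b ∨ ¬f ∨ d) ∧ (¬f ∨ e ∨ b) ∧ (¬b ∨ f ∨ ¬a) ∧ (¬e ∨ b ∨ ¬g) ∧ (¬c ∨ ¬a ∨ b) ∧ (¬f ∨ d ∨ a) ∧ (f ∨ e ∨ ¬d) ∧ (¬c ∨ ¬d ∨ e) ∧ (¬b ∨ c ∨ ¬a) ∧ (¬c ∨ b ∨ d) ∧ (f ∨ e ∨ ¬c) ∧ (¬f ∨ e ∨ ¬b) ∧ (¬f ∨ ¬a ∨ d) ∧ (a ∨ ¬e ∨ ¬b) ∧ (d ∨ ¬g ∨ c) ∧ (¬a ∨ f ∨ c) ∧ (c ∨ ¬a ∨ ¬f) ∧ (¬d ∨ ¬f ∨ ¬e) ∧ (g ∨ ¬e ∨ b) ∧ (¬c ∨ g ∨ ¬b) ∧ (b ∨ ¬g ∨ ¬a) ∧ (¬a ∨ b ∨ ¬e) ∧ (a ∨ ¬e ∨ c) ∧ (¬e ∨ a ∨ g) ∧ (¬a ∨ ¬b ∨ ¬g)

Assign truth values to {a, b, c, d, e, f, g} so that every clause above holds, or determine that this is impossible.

UNSATISFIABLE

Suppose a = False.
Suppose c = True.
Suppose f = True.
(d) alone gives d = True.
(e) alone gives e = True.
Now (¬e) is unsatisfied and unit — conflict.
Undo f and try f = False.
(¬d) alone gives d = False.
(b) alone gives b = True.
(e) alone gives e = True.
Now (¬e) is unsatisfied and unit — conflict.
Both values of f lead to a conflict.
Undo c and try c = False.
(g) alone gives g = True.
(¬b) alone gives b = False.
(¬e) alone gives e = False.
(¬f) alone gives f = False.
(¬d) alone gives d = False.
Now (d) is unsatisfied and unit — conflict.
Both values of c lead to a conflict.
Undo a and try a = True.
Suppose g = False.
(¬b) alone gives b = False.
(¬c) alone gives c = False.
(f) alone gives f = True.
Now (¬f) is unsatisfied and unit — conflict.
Undo g and try g = True.
(d) alone gives d = True.
(e) alone gives e = True.
(b) alone gives b = True.
Now (¬b) is unsatisfied and unit — conflict.
Both values of g lead to a conflict.
Both values of a lead to a conflict.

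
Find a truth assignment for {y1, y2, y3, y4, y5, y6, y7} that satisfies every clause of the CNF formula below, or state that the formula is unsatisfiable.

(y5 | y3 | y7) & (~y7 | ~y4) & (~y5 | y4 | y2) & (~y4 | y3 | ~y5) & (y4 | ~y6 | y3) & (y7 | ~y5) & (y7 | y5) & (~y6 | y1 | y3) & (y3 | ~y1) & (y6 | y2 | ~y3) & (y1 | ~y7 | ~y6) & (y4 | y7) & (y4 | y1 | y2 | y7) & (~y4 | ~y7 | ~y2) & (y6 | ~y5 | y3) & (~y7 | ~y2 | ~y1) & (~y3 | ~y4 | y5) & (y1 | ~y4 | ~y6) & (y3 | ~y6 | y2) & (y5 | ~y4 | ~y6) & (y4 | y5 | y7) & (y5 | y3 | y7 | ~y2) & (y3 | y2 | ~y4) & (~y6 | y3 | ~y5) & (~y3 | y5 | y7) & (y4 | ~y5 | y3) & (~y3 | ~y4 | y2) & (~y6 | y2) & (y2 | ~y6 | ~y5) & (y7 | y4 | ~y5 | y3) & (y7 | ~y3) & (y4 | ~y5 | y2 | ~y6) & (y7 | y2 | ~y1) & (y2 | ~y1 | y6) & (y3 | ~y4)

y1: 0,  y2: 0,  y3: 0,  y4: 0,  y5: 0,  y6: 0,  y7: 1

Try y7 = 1.
Unit clause (~y4) forces y4 = 0.
Try y5 = 0.
Try y6 = 0.
Try y3 = 0.
Unit clause (~y1) forces y1 = 0.
Every clause is now satisfied; y2 is unconstrained.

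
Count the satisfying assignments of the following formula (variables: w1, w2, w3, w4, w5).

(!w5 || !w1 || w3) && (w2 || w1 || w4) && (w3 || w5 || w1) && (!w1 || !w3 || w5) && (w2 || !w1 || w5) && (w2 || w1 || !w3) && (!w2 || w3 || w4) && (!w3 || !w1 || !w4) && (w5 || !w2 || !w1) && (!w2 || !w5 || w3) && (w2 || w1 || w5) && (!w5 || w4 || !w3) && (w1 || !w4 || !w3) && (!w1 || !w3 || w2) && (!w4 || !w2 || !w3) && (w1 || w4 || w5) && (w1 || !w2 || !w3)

There are 2^5 = 32 truth assignments over (w1, w2, w3, w4, w5).
Split on w4. With w4 = true, the clauses containing w4 are satisfied and !w4 drops from the rest; 1 of the 2^4 = 16 assignments to the other variables satisfy what remains.
With w4 = false, by the same count on the reduced clause set, 0 assignments work.
(One model: w1=F, w2=F, w3=F, w4=T, w5=T.)
Total: 1 + 0 = 1.

1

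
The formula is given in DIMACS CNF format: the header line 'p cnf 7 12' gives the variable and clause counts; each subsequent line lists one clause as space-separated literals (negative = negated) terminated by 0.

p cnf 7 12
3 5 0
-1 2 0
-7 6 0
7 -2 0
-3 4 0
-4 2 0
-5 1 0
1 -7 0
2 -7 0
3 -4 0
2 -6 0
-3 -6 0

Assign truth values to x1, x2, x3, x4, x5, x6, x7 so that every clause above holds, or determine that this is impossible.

x1: True; x2: True; x3: False; x4: False; x5: True; x6: True; x7: True

Case x3 = False:
(x5) alone gives x5 = True.
(x1) alone gives x1 = True.
(x2) alone gives x2 = True.
(x7) alone gives x7 = True.
(x6) alone gives x6 = True.
(¬x4) alone gives x4 = False.
All clauses are satisfied.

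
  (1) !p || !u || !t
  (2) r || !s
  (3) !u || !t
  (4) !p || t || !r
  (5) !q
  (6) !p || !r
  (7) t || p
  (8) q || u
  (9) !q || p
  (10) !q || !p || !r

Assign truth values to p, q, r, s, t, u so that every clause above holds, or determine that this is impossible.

Unit clause (!q) forces q = false.
Unit clause (u) forces u = true.
Unit clause (!t) forces t = false.
Unit clause (p) forces p = true.
Unit clause (!r) forces r = false.
Unit clause (!s) forces s = false.
Every clause now holds.

p: true; q: false; r: false; s: false; t: false; u: true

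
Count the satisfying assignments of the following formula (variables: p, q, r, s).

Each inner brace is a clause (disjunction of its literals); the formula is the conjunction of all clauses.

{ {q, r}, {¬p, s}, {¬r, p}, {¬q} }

1

There are 2^4 = 16 truth assignments over (p, q, r, s).
Check each against the 4 clauses (columns in the order p, q, r, s):
  F F F F  ✗ fails (q ∨ r)
  F F F T  ✗ fails (q ∨ r)
  F F T F  ✗ fails (¬r ∨ p)
  F F T T  ✗ fails (¬r ∨ p)
  F T F F  ✗ fails (¬q)
  F T F T  ✗ fails (¬q)
  F T T F  ✗ fails (¬r ∨ p)
  F T T T  ✗ fails (¬r ∨ p)
  T F F F  ✗ fails (q ∨ r)
  T F F T  ✗ fails (q ∨ r)
  T F T F  ✗ fails (¬p ∨ s)
  T F T T  ✓ satisfies all
  T T F F  ✗ fails (¬p ∨ s)
  T T F T  ✗ fails (¬q)
  T T T F  ✗ fails (¬p ∨ s)
  T T T T  ✗ fails (¬q)
1 of the 16 rows is a model.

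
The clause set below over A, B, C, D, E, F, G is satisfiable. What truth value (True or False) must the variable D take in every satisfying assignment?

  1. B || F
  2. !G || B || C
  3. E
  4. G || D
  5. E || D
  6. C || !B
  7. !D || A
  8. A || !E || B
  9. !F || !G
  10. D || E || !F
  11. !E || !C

True

Suppose D = false.
(E) alone gives E = true.
(G) alone gives G = true.
(!F) alone gives F = false.
(B) alone gives B = true.
(C) alone gives C = true.
Now (!C) is unsatisfied and unit — conflict.
So every satisfying assignment has D = True.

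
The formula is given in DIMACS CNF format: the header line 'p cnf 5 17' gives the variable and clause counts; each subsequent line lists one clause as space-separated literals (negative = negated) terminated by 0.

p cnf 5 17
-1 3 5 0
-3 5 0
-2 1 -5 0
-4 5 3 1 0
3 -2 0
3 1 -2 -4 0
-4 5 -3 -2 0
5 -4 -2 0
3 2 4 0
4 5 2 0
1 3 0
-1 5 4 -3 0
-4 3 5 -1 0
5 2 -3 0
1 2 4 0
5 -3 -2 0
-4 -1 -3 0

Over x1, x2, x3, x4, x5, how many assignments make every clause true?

There are 2^5 = 32 truth assignments over (x1, x2, x3, x4, x5).
Split on x2. With x2 = True, the clauses containing x2 are satisfied and ¬x2 drops from the rest; 1 of the 2^4 = 16 assignments to the other variables satisfy what remains.
With x2 = False, by the same count on the reduced clause set, 3 assignments work.
Total: 1 + 3 = 4.

4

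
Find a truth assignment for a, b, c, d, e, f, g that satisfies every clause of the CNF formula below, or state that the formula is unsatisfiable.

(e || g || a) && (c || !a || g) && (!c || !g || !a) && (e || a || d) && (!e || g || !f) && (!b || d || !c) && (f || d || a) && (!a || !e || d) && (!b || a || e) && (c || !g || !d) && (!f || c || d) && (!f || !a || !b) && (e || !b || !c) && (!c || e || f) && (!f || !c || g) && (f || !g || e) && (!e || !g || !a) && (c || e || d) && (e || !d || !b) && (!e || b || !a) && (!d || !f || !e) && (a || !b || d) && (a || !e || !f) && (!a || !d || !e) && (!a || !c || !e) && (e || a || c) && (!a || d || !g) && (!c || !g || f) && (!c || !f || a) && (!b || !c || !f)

a: false; b: false; c: false; d: true; e: true; f: false; g: false

Case e = true:
Case g = false:
(!f) alone gives f = false.
Case c = false:
(!a) alone gives a = false.
(d) alone gives d = true.
No clause remains; b is free.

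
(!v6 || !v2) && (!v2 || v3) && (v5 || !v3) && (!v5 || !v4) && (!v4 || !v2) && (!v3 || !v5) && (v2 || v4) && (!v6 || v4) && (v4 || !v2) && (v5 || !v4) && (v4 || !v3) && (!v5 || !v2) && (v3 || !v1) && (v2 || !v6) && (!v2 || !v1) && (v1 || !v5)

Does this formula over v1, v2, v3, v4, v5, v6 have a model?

No, unsatisfiable

Branch on v6: set v6 = false.
Branch on v2: set v2 = false.
Unit clause (v4) forces v4 = true.
Unit clause (!v5) forces v5 = false.
That conflicts with the unit clause (v5).
Backtrack on v2: now try v2 = true.
Unit clause (v3) forces v3 = true.
Unit clause (v5) forces v5 = true.
That conflicts with the unit clause (!v5).
Neither v2 = true nor v2 = false works.
Backtrack on v6: now try v6 = true.
Unit clause (!v2) forces v2 = false.
That conflicts with the unit clause (v2).
Neither v6 = true nor v6 = false works.
No assignment satisfies every clause.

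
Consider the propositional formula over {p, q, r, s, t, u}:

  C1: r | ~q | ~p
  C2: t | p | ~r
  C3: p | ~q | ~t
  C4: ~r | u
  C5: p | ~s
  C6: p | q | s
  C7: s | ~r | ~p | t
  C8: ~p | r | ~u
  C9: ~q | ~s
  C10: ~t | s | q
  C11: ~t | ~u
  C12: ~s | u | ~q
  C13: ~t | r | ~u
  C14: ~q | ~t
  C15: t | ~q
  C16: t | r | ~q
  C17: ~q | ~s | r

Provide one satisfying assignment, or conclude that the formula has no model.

p=1,  q=0,  r=0,  s=1,  t=1,  u=0

Branch on r: set r = 0.
Branch on q: set q = 0.
Branch on p: set p = 1.
Unit clause (~u) forces u = 0.
Branch on t: set t = 1.
Unit clause (s) forces s = 1.
Every clause now holds.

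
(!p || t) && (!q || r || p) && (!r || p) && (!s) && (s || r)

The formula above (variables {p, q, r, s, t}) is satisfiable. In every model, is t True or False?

True

Suppose t = false.
Unit clause (!p) forces p = false.
Unit clause (!r) forces r = false.
Unit clause (!q) forces q = false.
Unit clause (!s) forces s = false.
But (s) is also a unit clause — contradiction.
So every satisfying assignment has t = True.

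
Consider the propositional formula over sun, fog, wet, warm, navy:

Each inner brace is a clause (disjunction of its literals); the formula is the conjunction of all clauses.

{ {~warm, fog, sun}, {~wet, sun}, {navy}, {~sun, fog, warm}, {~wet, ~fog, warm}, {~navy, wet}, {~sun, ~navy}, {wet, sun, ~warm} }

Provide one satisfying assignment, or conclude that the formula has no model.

UNSATISFIABLE

From the singleton clause (navy), navy = 1.
From the singleton clause (wet), wet = 1.
From the singleton clause (sun), sun = 1.
That conflicts with the unit clause (~sun).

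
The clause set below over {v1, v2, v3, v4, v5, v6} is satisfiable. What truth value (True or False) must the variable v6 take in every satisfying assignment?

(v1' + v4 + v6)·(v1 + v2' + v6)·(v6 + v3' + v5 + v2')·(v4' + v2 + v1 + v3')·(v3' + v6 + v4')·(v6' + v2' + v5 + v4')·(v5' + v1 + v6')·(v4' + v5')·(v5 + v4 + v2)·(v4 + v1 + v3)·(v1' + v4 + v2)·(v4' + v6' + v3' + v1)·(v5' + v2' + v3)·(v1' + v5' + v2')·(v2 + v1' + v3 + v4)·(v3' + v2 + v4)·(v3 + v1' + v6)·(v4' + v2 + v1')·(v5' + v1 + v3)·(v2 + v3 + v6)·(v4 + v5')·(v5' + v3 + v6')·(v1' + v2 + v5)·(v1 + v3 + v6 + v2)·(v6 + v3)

True

Suppose v6 = 0.
(v3) alone gives v3 = 1.
(v4') alone gives v4 = 0.
(v1') alone gives v1 = 0.
(v2') alone gives v2 = 0.
That conflicts with the unit clause (v2).
So every satisfying assignment has v6 = True.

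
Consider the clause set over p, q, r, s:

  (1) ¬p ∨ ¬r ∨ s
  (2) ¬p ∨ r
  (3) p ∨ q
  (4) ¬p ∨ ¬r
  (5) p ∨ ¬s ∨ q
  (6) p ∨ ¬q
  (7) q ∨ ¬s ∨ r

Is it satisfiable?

Branch on p: set p = False.
Unit clause (q) forces q = True.
But (¬q) is also a unit clause — contradiction.
So p must be the other value — set p = True.
Unit clause (r) forces r = True.
But (¬r) is also a unit clause — contradiction.
Neither p = True nor p = False works.
No assignment satisfies every clause.

No, unsatisfiable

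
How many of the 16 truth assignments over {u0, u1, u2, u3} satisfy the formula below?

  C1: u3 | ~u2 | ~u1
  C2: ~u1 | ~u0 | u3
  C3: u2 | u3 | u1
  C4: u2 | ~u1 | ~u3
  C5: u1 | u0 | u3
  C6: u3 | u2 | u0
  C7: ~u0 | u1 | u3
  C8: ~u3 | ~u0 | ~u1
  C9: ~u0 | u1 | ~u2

There are 2^4 = 16 truth assignments over (u0, u1, u2, u3).
Split on u2. With u2 = 1, the clauses containing u2 are satisfied and ~u2 drops from the rest; 2 of the 2^3 = 8 assignments to the other variables satisfy what remains.
With u2 = 0, by the same count on the reduced clause set, 2 assignments work.
Total: 2 + 2 = 4.

4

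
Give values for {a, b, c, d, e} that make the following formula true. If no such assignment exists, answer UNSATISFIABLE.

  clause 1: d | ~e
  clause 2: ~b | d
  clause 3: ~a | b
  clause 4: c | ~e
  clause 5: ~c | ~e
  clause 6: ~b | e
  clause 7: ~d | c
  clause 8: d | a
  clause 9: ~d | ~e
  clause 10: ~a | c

Suppose d = 1.
(c) alone gives c = 1.
(~e) alone gives e = 0.
(~b) alone gives b = 0.
(~a) alone gives a = 0.
Every clause now holds.

a: 0; b: 0; c: 1; d: 1; e: 0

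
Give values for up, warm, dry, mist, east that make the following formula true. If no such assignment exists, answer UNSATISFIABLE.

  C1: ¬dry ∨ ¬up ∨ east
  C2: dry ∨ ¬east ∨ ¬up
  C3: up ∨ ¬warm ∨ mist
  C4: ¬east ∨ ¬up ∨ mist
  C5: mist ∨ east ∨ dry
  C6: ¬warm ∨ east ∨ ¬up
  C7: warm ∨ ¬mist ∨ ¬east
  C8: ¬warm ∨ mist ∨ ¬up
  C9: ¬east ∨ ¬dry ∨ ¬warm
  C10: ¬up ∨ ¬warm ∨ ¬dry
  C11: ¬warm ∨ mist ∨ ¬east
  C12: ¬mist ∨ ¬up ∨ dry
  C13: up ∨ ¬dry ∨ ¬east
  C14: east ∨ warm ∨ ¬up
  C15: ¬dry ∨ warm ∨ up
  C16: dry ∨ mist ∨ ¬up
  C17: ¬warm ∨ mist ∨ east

up=False,  warm=True,  dry=False,  mist=True,  east=True

Case dry = False:
Case east = True:
(¬up) alone gives up = False.
Case warm = True:
(mist) alone gives mist = True.
This assignment satisfies each clause.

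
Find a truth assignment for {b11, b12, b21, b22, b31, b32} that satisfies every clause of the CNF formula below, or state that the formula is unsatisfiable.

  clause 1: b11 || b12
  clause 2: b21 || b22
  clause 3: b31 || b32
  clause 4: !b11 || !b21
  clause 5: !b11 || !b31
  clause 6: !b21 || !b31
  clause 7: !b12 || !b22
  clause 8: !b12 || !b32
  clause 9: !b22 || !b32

Case b11 = true:
From the singleton clause (!b21), b21 = false.
From the singleton clause (b22), b22 = true.
From the singleton clause (!b31), b31 = false.
From the singleton clause (b32), b32 = true.
Now (!b32) is unsatisfied and unit — conflict.
That branch fails; take b11 = false instead.
From the singleton clause (b12), b12 = true.
From the singleton clause (!b22), b22 = false.
From the singleton clause (b21), b21 = true.
From the singleton clause (!b31), b31 = false.
From the singleton clause (b32), b32 = true.
Now (!b32) is unsatisfied and unit — conflict.
Both values of b11 lead to a conflict.

UNSATISFIABLE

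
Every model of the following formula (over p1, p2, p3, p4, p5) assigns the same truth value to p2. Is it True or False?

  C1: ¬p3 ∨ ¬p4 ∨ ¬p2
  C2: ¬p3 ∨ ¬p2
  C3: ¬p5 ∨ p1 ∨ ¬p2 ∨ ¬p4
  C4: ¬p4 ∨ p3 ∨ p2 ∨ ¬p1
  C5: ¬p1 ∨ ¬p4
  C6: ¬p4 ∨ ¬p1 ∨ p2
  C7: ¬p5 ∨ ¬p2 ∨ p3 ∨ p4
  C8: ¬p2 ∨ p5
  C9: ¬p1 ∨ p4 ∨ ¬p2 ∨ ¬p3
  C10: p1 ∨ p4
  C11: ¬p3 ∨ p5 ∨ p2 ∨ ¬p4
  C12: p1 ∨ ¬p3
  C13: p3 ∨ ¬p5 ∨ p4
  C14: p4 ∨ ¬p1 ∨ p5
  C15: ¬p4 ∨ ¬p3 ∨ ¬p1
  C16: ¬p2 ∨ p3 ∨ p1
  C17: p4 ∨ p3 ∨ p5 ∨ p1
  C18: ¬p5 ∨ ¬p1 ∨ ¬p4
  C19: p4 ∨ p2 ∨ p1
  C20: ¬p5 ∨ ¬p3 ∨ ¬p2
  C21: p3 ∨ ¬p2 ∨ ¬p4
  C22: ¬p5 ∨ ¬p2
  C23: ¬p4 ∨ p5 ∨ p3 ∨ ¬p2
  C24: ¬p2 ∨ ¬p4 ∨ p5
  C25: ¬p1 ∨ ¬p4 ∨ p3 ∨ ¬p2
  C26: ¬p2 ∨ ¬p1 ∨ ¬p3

False

Suppose p2 = True.
Unit clause (¬p3) forces p3 = False.
Unit clause (p5) forces p5 = True.
That conflicts with the unit clause (¬p5).
So every satisfying assignment has p2 = False.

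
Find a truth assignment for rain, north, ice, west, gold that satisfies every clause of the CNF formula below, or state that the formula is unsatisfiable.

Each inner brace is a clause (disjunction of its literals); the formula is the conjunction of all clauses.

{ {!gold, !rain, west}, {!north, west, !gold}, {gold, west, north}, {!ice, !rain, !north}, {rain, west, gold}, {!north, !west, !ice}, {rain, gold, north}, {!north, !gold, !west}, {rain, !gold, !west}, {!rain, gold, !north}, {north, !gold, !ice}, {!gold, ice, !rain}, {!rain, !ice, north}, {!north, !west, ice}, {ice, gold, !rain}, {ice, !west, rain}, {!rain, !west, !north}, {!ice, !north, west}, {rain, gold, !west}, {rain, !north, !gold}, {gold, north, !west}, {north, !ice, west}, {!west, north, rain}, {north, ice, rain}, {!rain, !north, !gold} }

UNSATISFIABLE

Suppose gold = false.
Suppose west = true.
From the singleton clause (rain), rain = true.
From the singleton clause (!north), north = false.
That conflicts with the unit clause (north).
So west must be the other value — set west = false.
From the singleton clause (north), north = true.
From the singleton clause (rain), rain = true.
That conflicts with the unit clause (!rain).
Both values of west lead to a conflict.
So gold must be the other value — set gold = true.
Suppose rain = false.
From the singleton clause (!west), west = false.
From the singleton clause (!north), north = false.
From the singleton clause (!ice), ice = false.
That conflicts with the unit clause (ice).
So rain must be the other value — set rain = true.
From the singleton clause (west), west = true.
From the singleton clause (!north), north = false.
From the singleton clause (!ice), ice = false.
That conflicts with the unit clause (ice).
Both values of rain lead to a conflict.
Both values of gold lead to a conflict.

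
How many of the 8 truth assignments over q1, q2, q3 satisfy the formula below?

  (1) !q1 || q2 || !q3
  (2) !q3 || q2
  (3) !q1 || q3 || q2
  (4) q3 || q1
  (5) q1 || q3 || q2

3

There are 2^3 = 8 truth assignments over (q1, q2, q3).
Check each against the 5 clauses (columns in the order q1, q2, q3):
  F F F  ✗ fails (q3 || q1)
  F F T  ✗ fails (!q3 || q2)
  F T F  ✗ fails (q3 || q1)
  F T T  ✓ satisfies all
  T F F  ✗ fails (!q1 || q3 || q2)
  T F T  ✗ fails (!q1 || q2 || !q3)
  T T F  ✓ satisfies all
  T T T  ✓ satisfies all
3 of the 8 rows are models.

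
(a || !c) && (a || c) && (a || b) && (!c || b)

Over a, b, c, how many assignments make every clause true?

3

There are 2^3 = 8 truth assignments over (a, b, c).
Split on a. With a = true, the clauses containing a are satisfied and !a drops from the rest; 3 of the 2^2 = 4 assignments to the other variables satisfy what remains.
With a = false, by the same count on the reduced clause set, 0 assignments work.
Total: 3 + 0 = 3.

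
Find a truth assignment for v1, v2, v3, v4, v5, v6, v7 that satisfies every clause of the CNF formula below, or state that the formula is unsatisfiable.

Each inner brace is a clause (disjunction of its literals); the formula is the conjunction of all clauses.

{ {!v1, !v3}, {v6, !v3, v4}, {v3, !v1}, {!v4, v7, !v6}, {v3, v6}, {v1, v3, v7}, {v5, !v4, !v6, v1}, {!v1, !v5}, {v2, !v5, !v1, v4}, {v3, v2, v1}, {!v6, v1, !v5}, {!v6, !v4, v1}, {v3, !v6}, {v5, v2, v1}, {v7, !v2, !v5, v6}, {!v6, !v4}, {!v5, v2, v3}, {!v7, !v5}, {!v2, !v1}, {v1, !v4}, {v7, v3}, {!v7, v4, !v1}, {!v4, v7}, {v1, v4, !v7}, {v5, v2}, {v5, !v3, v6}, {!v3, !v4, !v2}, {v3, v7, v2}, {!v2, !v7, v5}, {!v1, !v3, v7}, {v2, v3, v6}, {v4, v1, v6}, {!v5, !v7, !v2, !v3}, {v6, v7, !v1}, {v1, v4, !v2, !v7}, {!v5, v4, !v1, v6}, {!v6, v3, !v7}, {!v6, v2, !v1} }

v1 ↦ false,  v2 ↦ true,  v3 ↦ true,  v4 ↦ false,  v5 ↦ false,  v6 ↦ true,  v7 ↦ false

Case v1 = false:
Unit clause (!v4) forces v4 = false.
Unit clause (!v7) forces v7 = false.
Unit clause (v3) forces v3 = true.
Unit clause (v6) forces v6 = true.
Unit clause (!v5) forces v5 = false.
Unit clause (v2) forces v2 = true.
This assignment satisfies each clause.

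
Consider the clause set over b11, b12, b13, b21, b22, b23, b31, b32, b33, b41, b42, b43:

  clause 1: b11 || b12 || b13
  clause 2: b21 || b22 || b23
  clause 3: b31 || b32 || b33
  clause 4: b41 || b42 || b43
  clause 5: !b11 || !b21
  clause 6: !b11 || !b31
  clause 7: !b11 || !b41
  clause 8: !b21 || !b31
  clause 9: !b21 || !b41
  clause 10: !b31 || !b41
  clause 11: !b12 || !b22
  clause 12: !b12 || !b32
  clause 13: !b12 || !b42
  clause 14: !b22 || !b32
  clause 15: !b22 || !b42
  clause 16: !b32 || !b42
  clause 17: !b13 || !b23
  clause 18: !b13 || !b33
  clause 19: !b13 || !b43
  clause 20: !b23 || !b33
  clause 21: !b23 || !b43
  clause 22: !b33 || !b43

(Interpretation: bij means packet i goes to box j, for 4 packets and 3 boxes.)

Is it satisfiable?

Unsatisfiable

Case b11 = false:
Case b12 = true:
(!b22) alone gives b22 = false.
(!b32) alone gives b32 = false.
(!b42) alone gives b42 = false.
Case b21 = true:
(!b31) alone gives b31 = false.
(b33) alone gives b33 = true.
(!b41) alone gives b41 = false.
(b43) alone gives b43 = true.
That conflicts with the unit clause (!b43).
Backtrack on b21: now try b21 = false.
(b23) alone gives b23 = true.
(!b13) alone gives b13 = false.
(!b33) alone gives b33 = false.
(b31) alone gives b31 = true.
(!b41) alone gives b41 = false.
(b43) alone gives b43 = true.
That conflicts with the unit clause (!b43).
Neither b21 = true nor b21 = false works.
Backtrack on b12: now try b12 = false.
(b13) alone gives b13 = true.
(!b23) alone gives b23 = false.
(!b33) alone gives b33 = false.
(!b43) alone gives b43 = false.
Case b21 = true:
(!b31) alone gives b31 = false.
(b32) alone gives b32 = true.
(!b41) alone gives b41 = false.
(b42) alone gives b42 = true.
That conflicts with the unit clause (!b42).
Backtrack on b21: now try b21 = false.
(b22) alone gives b22 = true.
(!b32) alone gives b32 = false.
(b31) alone gives b31 = true.
(!b41) alone gives b41 = false.
(b42) alone gives b42 = true.
That conflicts with the unit clause (!b42).
Neither b21 = true nor b21 = false works.
Neither b12 = true nor b12 = false works.
Backtrack on b11: now try b11 = true.
(!b21) alone gives b21 = false.
(!b31) alone gives b31 = false.
(!b41) alone gives b41 = false.
Case b22 = true:
(!b12) alone gives b12 = false.
(!b32) alone gives b32 = false.
(b33) alone gives b33 = true.
(!b42) alone gives b42 = false.
(b43) alone gives b43 = true.
That conflicts with the unit clause (!b43).
Backtrack on b22: now try b22 = false.
(b23) alone gives b23 = true.
(!b13) alone gives b13 = false.
(!b33) alone gives b33 = false.
(b32) alone gives b32 = true.
(!b12) alone gives b12 = false.
(!b42) alone gives b42 = false.
(b43) alone gives b43 = true.
That conflicts with the unit clause (!b43).
Neither b22 = true nor b22 = false works.
Neither b11 = true nor b11 = false works.
No assignment satisfies every clause.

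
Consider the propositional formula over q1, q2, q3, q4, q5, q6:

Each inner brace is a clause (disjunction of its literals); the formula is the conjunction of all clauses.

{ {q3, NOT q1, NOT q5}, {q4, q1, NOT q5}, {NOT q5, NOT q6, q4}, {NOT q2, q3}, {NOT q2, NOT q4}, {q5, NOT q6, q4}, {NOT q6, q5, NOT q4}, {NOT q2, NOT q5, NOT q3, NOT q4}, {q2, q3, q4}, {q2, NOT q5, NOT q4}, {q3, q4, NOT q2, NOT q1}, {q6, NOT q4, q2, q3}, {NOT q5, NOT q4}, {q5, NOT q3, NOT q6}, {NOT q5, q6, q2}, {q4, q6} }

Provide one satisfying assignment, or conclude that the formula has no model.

Try q2 = false.
Try q3 = true.
Try q5 = false.
The clause (NOT q6) is unit, so q6 = false.
The clause (q4) is unit, so q4 = true.
Every clause is now satisfied; q1 is unconstrained.

q1: true; q2: false; q3: true; q4: true; q5: false; q6: false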